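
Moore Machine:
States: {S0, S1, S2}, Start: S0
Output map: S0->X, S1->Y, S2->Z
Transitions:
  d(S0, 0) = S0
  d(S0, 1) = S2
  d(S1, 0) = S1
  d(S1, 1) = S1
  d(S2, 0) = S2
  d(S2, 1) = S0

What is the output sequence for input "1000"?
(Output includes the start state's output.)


Start: S0 (output X)
  --1--> S2 (output Z)
  --0--> S2 (output Z)
  --0--> S2 (output Z)
  --0--> S2 (output Z)

"XZZZZ"


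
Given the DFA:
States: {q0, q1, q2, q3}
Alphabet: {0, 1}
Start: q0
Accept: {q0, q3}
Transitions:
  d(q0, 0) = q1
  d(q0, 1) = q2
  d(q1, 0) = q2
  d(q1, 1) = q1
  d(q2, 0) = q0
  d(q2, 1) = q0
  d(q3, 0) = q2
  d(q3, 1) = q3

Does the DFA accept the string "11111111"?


Trace: q0 -> q2 -> q0 -> q2 -> q0 -> q2 -> q0 -> q2 -> q0
Final state: q0
Accept states: {q0, q3}

Yes, accepted (final state q0 is an accept state)


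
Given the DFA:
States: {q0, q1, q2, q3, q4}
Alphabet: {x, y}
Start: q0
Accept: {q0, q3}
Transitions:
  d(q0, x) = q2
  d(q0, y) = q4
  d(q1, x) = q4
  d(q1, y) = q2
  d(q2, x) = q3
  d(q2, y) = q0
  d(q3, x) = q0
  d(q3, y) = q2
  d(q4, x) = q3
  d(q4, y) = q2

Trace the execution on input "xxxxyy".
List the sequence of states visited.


Input: xxxxyy
d(q0, x) = q2
d(q2, x) = q3
d(q3, x) = q0
d(q0, x) = q2
d(q2, y) = q0
d(q0, y) = q4


q0 -> q2 -> q3 -> q0 -> q2 -> q0 -> q4


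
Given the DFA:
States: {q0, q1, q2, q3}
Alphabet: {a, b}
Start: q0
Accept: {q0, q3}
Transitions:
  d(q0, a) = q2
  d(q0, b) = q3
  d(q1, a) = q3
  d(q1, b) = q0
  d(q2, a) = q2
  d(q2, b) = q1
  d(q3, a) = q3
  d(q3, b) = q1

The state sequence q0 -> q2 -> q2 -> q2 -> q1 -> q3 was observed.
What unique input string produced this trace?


Trace back each transition to find the symbol:
  q0 --[a]--> q2
  q2 --[a]--> q2
  q2 --[a]--> q2
  q2 --[b]--> q1
  q1 --[a]--> q3

"aaaba"


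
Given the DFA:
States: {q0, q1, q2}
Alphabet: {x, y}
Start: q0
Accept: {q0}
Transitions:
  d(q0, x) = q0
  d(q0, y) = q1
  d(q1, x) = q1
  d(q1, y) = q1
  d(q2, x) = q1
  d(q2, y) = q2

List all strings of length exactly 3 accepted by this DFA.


All strings of length 3: 8 total
Accepted: 1

"xxx"


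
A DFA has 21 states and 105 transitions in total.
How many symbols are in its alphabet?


Each state has exactly one transition per symbol.
|alphabet| = transitions / states = 105 / 21 = 5

5


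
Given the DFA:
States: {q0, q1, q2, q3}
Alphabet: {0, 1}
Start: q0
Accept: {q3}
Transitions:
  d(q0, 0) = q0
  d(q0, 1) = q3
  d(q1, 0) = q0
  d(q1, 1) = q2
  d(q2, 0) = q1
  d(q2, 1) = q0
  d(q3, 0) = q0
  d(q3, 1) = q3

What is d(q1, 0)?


Looking up transition d(q1, 0)

q0


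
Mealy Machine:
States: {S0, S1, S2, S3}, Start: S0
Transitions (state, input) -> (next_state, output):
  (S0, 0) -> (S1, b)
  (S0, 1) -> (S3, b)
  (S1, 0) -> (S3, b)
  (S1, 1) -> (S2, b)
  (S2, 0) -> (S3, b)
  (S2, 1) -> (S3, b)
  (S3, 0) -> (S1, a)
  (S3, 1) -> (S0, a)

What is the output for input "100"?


Step-by-step:
  (S0, 1) -> (S3, b)
  (S3, 0) -> (S1, a)
  (S1, 0) -> (S3, b)

"bab"


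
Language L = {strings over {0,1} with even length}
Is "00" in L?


length = 2; 2 mod 2 = 0

Yes, "00" is in L


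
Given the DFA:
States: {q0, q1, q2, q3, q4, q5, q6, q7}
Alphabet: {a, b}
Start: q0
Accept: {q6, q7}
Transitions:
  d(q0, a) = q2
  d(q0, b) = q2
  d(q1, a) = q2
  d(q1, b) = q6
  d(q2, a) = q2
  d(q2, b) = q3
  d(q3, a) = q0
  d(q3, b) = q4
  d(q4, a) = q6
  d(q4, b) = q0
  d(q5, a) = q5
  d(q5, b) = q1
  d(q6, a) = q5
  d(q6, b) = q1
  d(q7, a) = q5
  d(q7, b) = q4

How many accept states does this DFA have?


Accept states listed: {q6, q7}
Counting: q6(1) q7(2)

2


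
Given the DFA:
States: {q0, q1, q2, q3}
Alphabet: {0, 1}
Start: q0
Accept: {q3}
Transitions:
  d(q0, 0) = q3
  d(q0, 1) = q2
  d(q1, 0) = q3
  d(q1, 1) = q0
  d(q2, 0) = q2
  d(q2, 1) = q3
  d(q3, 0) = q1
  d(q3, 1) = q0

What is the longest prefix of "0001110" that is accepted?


Run the DFA, marking each prefix where the state is accepting:
  "" -> q0 [reject]
  "0" -> q3 [accept]
  "00" -> q1 [reject]
  "000" -> q3 [accept]
  "0001" -> q0 [reject]
  "00011" -> q2 [reject]
  "000111" -> q3 [accept]
  "0001110" -> q1 [reject]

"000111"


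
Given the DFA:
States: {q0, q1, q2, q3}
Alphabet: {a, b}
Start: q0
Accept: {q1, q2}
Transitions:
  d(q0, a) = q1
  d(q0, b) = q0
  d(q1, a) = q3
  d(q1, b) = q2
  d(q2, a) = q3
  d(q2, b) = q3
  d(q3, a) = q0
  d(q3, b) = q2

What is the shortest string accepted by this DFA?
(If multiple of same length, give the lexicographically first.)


BFS by string length (lex-first path to each state shown):
  len 0: q0<-""
  len 1: q0<-"b", q1<-"a"
Found accept state at length 1.

"a"


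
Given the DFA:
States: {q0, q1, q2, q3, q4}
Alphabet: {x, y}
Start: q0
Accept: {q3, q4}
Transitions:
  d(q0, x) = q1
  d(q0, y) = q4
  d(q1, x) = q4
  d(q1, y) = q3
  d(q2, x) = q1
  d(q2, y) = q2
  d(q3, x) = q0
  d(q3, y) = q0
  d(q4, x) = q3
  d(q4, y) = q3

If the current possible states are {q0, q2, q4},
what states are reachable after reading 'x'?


Apply transition on 'x' from each current state:
  d(q0, x) = q1
  d(q2, x) = q1
  d(q4, x) = q3

{q1, q3}


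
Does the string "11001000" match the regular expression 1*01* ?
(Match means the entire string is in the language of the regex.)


|string| = 8; first = '1'; last = '0'

No, "11001000" does not match 1*01*


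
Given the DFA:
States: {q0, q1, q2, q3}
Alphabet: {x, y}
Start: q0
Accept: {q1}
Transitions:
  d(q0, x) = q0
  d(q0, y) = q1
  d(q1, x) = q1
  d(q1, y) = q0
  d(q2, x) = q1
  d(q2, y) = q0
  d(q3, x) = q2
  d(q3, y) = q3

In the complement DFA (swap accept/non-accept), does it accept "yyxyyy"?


Trace: q0 -> q1 -> q0 -> q0 -> q1 -> q0 -> q1
Final: q1
Original accept: {q1}
Complement: q1 is in original accept

No, complement rejects (original accepts)


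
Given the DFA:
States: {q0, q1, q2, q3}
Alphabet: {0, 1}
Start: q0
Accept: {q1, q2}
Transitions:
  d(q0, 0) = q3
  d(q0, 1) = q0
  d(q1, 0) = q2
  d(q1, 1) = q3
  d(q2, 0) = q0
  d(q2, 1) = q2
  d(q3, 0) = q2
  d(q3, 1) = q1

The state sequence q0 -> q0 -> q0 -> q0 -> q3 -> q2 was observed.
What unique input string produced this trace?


Trace back each transition to find the symbol:
  q0 --[1]--> q0
  q0 --[1]--> q0
  q0 --[1]--> q0
  q0 --[0]--> q3
  q3 --[0]--> q2

"11100"


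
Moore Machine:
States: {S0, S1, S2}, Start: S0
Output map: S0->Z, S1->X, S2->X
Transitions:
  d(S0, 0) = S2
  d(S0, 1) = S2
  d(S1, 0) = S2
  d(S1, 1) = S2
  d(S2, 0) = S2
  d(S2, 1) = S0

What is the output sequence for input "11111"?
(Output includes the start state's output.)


Start: S0 (output Z)
  --1--> S2 (output X)
  --1--> S0 (output Z)
  --1--> S2 (output X)
  --1--> S0 (output Z)
  --1--> S2 (output X)

"ZXZXZX"


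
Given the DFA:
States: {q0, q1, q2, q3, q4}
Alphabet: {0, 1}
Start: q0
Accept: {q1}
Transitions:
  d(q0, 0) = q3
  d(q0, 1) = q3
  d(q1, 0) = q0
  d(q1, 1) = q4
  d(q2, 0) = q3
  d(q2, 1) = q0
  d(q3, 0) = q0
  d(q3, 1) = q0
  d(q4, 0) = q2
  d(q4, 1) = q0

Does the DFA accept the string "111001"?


Trace: q0 -> q3 -> q0 -> q3 -> q0 -> q3 -> q0
Final state: q0
Accept states: {q1}

No, rejected (final state q0 is not an accept state)


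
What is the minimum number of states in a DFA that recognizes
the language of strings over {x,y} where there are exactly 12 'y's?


States: count = 0, 1, ..., 12 (that's 13 states), plus a dead state for count > 12.
Total: 13 + 1 = 14. Accept = count-12 state.

14


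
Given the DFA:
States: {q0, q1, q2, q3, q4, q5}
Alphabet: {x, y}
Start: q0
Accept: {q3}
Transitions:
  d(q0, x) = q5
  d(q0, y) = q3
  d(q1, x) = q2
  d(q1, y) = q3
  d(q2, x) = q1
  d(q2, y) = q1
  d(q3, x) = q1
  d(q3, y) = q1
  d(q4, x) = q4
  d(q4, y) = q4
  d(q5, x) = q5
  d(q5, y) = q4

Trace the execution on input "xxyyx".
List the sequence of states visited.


Input: xxyyx
d(q0, x) = q5
d(q5, x) = q5
d(q5, y) = q4
d(q4, y) = q4
d(q4, x) = q4


q0 -> q5 -> q5 -> q4 -> q4 -> q4


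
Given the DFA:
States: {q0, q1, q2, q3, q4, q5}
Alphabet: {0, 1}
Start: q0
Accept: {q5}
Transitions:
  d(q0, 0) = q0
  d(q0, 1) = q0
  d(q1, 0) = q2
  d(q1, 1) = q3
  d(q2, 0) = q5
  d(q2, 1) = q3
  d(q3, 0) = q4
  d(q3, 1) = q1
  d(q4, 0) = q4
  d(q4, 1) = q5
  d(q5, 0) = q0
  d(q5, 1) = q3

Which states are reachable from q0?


BFS from q0:
  layer 0: {q0}

{q0}


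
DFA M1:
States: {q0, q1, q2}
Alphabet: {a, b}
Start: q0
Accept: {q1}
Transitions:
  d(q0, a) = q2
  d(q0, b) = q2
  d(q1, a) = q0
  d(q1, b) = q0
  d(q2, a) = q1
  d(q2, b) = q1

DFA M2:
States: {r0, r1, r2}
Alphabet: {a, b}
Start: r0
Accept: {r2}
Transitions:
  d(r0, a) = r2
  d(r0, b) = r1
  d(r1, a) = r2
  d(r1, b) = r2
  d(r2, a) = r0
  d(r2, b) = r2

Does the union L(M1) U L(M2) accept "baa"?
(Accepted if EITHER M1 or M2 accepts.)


M1: final=q0 accepted=False
M2: final=r0 accepted=False

No, union rejects (neither accepts)


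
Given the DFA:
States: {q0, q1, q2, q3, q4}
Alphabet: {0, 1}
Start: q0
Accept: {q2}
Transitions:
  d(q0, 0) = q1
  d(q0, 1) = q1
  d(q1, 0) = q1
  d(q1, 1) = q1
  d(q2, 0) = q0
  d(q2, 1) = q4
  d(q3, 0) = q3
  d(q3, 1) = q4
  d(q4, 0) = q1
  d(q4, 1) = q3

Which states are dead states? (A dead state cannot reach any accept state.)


Forward reachability from each state:
  q0 -> reaches {q0, q1}, no accept state (dead)
  q1 -> reaches {q1}, no accept state (dead)
  q2 -> reaches accept state q2 (live)
  q3 -> reaches {q1, q3, q4}, no accept state (dead)
  q4 -> reaches {q1, q3, q4}, no accept state (dead)

{q0, q1, q3, q4}


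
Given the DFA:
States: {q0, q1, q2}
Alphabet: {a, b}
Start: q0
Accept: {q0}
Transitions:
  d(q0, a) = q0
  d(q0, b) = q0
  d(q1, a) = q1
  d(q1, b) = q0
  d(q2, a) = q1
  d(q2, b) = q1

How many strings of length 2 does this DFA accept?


Enumerating all length-2 strings:
  "aa" -> q0 [accept]
  "ab" -> q0 [accept]
  "ba" -> q0 [accept]
  "bb" -> q0 [accept]

4 out of 4


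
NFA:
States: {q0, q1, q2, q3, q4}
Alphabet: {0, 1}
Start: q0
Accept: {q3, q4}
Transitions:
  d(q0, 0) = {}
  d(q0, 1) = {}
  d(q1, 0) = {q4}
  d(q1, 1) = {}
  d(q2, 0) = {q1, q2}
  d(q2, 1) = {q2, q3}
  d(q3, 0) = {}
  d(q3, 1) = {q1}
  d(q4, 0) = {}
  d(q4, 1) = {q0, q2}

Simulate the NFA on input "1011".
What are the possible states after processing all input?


Start: {q0}
  --1--> {}
  --0--> {}
  --1--> {}
  --1--> {}

{} (empty set, no valid transitions)


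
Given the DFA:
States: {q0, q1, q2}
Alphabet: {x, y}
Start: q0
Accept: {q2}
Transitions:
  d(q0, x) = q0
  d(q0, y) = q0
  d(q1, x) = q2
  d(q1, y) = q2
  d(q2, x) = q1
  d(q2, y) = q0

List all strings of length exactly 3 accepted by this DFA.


All strings of length 3: 8 total
Accepted: 0

None


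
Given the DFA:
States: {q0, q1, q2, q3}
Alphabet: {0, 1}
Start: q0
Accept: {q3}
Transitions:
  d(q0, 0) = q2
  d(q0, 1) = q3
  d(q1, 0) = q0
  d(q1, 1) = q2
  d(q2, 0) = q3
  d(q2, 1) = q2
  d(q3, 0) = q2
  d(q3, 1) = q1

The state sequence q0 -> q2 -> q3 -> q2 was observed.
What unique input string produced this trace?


Trace back each transition to find the symbol:
  q0 --[0]--> q2
  q2 --[0]--> q3
  q3 --[0]--> q2

"000"


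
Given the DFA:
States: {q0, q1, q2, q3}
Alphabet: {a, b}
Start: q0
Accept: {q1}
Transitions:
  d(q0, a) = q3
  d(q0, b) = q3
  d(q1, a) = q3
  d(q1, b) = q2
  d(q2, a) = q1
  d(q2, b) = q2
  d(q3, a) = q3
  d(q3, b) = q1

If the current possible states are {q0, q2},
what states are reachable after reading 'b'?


Apply transition on 'b' from each current state:
  d(q0, b) = q3
  d(q2, b) = q2

{q2, q3}


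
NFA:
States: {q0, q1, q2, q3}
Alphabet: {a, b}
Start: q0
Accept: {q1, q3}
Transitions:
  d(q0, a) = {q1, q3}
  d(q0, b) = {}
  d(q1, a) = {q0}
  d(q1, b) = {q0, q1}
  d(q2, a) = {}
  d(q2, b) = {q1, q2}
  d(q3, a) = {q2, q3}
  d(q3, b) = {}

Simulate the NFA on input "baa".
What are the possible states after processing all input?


Start: {q0}
  --b--> {}
  --a--> {}
  --a--> {}

{} (empty set, no valid transitions)


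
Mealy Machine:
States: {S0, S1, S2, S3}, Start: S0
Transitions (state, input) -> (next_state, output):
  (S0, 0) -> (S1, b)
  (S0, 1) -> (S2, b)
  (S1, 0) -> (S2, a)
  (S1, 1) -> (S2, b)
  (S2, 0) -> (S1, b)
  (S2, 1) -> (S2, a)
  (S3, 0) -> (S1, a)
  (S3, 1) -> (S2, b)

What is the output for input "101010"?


Step-by-step:
  (S0, 1) -> (S2, b)
  (S2, 0) -> (S1, b)
  (S1, 1) -> (S2, b)
  (S2, 0) -> (S1, b)
  (S1, 1) -> (S2, b)
  (S2, 0) -> (S1, b)

"bbbbbb"


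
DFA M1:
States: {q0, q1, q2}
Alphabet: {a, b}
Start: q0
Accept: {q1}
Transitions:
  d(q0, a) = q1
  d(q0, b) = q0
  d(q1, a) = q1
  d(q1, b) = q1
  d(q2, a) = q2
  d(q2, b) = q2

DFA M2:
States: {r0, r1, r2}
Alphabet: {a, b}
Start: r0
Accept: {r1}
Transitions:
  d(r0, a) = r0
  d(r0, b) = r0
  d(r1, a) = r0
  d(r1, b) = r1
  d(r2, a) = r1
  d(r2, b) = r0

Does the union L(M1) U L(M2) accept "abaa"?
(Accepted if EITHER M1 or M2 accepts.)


M1: final=q1 accepted=True
M2: final=r0 accepted=False

Yes, union accepts


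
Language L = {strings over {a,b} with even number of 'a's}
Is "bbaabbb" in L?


count('a') = 2; 2 mod 2 = 0

Yes, "bbaabbb" is in L


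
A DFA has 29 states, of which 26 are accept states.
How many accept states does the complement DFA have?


Complement swaps accept and non-accept states.
29 - 26 = 3

3


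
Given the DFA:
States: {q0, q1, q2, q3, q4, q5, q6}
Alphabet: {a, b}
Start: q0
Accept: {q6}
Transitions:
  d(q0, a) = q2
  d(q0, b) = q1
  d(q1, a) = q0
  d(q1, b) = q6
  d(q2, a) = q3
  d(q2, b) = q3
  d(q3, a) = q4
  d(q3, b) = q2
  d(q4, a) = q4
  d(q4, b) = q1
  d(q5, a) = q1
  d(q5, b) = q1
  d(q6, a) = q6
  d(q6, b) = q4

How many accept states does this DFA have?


Accept states listed: {q6}
Counting: q6(1)

1


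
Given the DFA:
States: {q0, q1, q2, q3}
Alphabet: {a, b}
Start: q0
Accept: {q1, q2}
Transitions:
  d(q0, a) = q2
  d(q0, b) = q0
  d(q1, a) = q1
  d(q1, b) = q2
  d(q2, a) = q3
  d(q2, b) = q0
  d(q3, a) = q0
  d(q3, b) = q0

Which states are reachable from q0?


BFS from q0:
  layer 0: {q0}
  layer 1: {q2}
  layer 2: {q3}

{q0, q2, q3}


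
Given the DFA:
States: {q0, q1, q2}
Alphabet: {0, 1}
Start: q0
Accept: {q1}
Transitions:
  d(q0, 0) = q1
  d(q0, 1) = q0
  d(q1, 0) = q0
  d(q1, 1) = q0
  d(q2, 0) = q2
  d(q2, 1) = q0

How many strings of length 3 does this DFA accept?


Enumerating all length-3 strings:
  "000" -> q1 [accept]
  "001" -> q0 [reject]
  "010" -> q1 [accept]
  "011" -> q0 [reject]
  "100" -> q0 [reject]
  "101" -> q0 [reject]
  "110" -> q1 [accept]
  "111" -> q0 [reject]

3 out of 8


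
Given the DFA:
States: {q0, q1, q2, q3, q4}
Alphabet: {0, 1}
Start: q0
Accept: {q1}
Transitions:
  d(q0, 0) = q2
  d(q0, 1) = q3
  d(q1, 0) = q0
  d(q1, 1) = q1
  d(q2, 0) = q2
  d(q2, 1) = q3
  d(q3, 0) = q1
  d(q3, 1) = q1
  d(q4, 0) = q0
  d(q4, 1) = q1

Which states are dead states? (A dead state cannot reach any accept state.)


Forward reachability from each state:
  q0 -> reaches accept state q1 (live)
  q1 -> reaches accept state q1 (live)
  q2 -> reaches accept state q1 (live)
  q3 -> reaches accept state q1 (live)
  q4 -> reaches accept state q1 (live)

None (all states can reach an accept state)


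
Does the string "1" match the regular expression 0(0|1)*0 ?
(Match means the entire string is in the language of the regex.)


|string| = 1; first = '1'; last = '1'

No, "1" does not match 0(0|1)*0


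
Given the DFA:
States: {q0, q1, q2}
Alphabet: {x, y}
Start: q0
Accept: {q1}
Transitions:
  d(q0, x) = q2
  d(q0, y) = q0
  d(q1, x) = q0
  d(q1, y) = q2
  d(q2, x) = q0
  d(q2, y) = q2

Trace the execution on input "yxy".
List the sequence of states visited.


Input: yxy
d(q0, y) = q0
d(q0, x) = q2
d(q2, y) = q2


q0 -> q0 -> q2 -> q2


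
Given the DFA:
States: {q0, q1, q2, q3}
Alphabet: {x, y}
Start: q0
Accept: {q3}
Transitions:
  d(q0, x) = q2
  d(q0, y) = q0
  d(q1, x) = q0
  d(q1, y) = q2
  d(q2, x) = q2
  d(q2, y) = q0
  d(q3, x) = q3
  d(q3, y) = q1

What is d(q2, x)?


Looking up transition d(q2, x)

q2


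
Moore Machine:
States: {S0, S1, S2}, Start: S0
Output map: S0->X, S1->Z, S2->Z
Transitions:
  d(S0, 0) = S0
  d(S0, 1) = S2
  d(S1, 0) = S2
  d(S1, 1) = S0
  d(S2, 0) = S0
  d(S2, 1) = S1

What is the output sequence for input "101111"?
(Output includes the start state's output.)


Start: S0 (output X)
  --1--> S2 (output Z)
  --0--> S0 (output X)
  --1--> S2 (output Z)
  --1--> S1 (output Z)
  --1--> S0 (output X)
  --1--> S2 (output Z)

"XZXZZXZ"


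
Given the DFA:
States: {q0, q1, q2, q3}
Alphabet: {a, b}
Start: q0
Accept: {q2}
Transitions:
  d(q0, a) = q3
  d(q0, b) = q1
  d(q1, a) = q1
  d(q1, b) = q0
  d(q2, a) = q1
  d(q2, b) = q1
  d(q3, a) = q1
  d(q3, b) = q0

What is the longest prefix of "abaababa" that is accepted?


Run the DFA, marking each prefix where the state is accepting:
  "" -> q0 [reject]
  "a" -> q3 [reject]
  "ab" -> q0 [reject]
  "aba" -> q3 [reject]
  "abaa" -> q1 [reject]
  "abaab" -> q0 [reject]
  "abaaba" -> q3 [reject]
  "abaabab" -> q0 [reject]
  "abaababa" -> q3 [reject]

No prefix is accepted


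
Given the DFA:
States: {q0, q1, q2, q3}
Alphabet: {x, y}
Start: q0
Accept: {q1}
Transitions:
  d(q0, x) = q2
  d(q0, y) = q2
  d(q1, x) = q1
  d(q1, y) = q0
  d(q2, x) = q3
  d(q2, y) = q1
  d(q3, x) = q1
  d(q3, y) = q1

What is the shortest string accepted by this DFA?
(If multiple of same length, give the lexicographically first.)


BFS by string length (lex-first path to each state shown):
  len 0: q0<-""
  len 1: q2<-"x"
  len 2: q1<-"xy", q3<-"xx"
Found accept state at length 2.

"xy"


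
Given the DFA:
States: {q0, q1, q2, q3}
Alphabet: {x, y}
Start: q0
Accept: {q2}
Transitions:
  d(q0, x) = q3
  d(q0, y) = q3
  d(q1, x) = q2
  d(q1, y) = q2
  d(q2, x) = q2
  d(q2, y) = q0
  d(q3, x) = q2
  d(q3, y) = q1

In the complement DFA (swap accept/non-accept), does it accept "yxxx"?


Trace: q0 -> q3 -> q2 -> q2 -> q2
Final: q2
Original accept: {q2}
Complement: q2 is in original accept

No, complement rejects (original accepts)


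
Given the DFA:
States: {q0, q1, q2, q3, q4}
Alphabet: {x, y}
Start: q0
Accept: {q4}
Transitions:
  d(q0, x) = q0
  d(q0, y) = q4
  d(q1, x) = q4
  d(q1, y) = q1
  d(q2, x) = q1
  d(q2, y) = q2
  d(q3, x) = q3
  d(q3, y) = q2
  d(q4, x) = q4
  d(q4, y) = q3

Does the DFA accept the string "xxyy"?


Trace: q0 -> q0 -> q0 -> q4 -> q3
Final state: q3
Accept states: {q4}

No, rejected (final state q3 is not an accept state)


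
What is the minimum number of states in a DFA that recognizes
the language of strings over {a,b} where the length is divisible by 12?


States track (length) mod 12.
Need 12 states: one per remainder 0..11; accept = remainder 0.

12


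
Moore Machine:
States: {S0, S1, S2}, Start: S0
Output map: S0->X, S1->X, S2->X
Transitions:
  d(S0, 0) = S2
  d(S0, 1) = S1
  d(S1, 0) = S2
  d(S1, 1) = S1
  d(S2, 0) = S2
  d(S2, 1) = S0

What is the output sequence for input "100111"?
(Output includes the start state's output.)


Start: S0 (output X)
  --1--> S1 (output X)
  --0--> S2 (output X)
  --0--> S2 (output X)
  --1--> S0 (output X)
  --1--> S1 (output X)
  --1--> S1 (output X)

"XXXXXXX"


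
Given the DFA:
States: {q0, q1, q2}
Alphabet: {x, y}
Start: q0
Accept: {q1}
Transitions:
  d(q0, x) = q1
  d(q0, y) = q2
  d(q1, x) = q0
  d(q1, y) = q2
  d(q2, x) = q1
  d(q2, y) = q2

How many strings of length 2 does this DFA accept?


Enumerating all length-2 strings:
  "xx" -> q0 [reject]
  "xy" -> q2 [reject]
  "yx" -> q1 [accept]
  "yy" -> q2 [reject]

1 out of 4


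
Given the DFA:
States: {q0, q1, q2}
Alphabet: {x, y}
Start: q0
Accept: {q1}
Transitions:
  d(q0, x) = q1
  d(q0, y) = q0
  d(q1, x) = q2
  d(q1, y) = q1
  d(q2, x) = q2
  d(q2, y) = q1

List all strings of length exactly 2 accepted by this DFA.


All strings of length 2: 4 total
Accepted: 2

"xy", "yx"


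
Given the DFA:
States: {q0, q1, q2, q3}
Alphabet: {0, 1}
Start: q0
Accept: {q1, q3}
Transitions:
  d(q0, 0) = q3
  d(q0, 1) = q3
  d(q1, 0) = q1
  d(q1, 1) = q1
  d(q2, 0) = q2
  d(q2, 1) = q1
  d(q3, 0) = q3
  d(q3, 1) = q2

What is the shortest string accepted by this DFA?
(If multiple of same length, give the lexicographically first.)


BFS by string length (lex-first path to each state shown):
  len 0: q0<-""
  len 1: q3<-"0"
Found accept state at length 1.

"0"


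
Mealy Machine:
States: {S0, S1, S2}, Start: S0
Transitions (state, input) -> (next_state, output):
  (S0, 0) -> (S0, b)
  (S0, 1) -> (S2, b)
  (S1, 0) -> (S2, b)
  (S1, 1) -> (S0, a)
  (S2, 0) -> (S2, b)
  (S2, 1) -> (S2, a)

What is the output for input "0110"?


Step-by-step:
  (S0, 0) -> (S0, b)
  (S0, 1) -> (S2, b)
  (S2, 1) -> (S2, a)
  (S2, 0) -> (S2, b)

"bbab"


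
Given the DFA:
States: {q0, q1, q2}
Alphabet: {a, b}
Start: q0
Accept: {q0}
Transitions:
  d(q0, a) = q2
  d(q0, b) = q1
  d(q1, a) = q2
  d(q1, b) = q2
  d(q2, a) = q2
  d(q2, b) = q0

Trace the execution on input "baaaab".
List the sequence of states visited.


Input: baaaab
d(q0, b) = q1
d(q1, a) = q2
d(q2, a) = q2
d(q2, a) = q2
d(q2, a) = q2
d(q2, b) = q0


q0 -> q1 -> q2 -> q2 -> q2 -> q2 -> q0


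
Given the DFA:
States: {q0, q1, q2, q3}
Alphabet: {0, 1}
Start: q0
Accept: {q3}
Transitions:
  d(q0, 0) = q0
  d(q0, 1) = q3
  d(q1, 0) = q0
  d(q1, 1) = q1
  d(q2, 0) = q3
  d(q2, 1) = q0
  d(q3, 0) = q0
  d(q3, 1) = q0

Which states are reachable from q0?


BFS from q0:
  layer 0: {q0}
  layer 1: {q3}

{q0, q3}


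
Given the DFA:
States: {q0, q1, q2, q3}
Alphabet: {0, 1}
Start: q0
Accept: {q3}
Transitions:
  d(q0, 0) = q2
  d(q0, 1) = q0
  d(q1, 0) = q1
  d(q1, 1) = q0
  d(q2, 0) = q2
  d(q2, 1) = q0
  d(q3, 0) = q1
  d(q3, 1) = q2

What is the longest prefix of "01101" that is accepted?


Run the DFA, marking each prefix where the state is accepting:
  "" -> q0 [reject]
  "0" -> q2 [reject]
  "01" -> q0 [reject]
  "011" -> q0 [reject]
  "0110" -> q2 [reject]
  "01101" -> q0 [reject]

No prefix is accepted


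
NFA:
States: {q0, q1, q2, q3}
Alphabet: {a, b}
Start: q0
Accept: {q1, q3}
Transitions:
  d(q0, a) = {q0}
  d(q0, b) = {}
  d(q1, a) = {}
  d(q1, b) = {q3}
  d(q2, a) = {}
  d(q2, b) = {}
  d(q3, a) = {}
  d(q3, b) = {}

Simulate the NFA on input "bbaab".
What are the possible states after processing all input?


Start: {q0}
  --b--> {}
  --b--> {}
  --a--> {}
  --a--> {}
  --b--> {}

{} (empty set, no valid transitions)


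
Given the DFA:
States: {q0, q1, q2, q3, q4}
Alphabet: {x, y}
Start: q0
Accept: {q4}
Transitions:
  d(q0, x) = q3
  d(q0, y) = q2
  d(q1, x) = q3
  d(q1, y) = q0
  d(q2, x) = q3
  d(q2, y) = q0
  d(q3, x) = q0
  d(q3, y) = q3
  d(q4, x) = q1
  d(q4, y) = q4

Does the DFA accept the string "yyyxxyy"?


Trace: q0 -> q2 -> q0 -> q2 -> q3 -> q0 -> q2 -> q0
Final state: q0
Accept states: {q4}

No, rejected (final state q0 is not an accept state)


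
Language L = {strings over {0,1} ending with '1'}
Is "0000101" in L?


last symbol = '1'

Yes, "0000101" is in L


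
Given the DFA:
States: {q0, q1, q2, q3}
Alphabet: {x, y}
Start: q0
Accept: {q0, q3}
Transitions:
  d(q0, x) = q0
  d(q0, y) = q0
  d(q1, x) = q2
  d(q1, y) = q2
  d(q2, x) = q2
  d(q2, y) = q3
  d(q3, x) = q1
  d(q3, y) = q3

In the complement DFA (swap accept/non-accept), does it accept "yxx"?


Trace: q0 -> q0 -> q0 -> q0
Final: q0
Original accept: {q0, q3}
Complement: q0 is in original accept

No, complement rejects (original accepts)


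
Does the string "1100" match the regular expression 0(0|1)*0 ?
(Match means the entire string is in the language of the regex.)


|string| = 4; first = '1'; last = '0'

No, "1100" does not match 0(0|1)*0


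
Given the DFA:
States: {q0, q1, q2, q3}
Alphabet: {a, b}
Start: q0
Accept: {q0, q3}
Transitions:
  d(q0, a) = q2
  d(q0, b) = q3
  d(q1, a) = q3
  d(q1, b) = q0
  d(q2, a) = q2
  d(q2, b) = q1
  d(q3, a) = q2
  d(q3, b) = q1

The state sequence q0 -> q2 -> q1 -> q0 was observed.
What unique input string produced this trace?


Trace back each transition to find the symbol:
  q0 --[a]--> q2
  q2 --[b]--> q1
  q1 --[b]--> q0

"abb"


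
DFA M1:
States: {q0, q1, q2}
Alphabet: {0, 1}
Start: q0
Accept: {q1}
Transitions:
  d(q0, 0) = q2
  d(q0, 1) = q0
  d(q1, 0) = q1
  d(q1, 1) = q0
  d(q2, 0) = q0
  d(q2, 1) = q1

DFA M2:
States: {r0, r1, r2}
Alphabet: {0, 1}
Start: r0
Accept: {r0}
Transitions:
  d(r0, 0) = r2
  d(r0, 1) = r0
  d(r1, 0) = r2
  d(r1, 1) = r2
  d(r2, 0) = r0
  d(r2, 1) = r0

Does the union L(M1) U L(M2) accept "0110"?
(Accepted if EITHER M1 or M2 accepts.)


M1: final=q2 accepted=False
M2: final=r2 accepted=False

No, union rejects (neither accepts)


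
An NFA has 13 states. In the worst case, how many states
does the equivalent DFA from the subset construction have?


Subset construction: one DFA state per subset of NFA states.
2^13 = 8192

8192


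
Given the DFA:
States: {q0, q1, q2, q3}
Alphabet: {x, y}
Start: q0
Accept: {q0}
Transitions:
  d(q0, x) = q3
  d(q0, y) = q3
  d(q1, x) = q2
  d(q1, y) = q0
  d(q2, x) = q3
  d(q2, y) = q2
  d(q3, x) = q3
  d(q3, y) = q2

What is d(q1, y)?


Looking up transition d(q1, y)

q0


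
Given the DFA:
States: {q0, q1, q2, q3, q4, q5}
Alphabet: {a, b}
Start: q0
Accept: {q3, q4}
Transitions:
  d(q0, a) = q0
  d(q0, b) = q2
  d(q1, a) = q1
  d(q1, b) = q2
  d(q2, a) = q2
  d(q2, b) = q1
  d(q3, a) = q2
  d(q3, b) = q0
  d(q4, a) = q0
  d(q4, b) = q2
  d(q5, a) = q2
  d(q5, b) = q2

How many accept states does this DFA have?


Accept states listed: {q3, q4}
Counting: q3(1) q4(2)

2


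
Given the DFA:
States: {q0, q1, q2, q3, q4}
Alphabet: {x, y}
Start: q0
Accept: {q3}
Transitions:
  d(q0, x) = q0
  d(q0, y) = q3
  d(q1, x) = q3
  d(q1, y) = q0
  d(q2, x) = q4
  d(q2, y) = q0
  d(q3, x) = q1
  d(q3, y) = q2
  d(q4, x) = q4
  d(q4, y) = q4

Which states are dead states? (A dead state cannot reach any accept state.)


Forward reachability from each state:
  q0 -> reaches accept state q3 (live)
  q1 -> reaches accept state q3 (live)
  q2 -> reaches accept state q3 (live)
  q3 -> reaches accept state q3 (live)
  q4 -> reaches {q4}, no accept state (dead)

{q4}


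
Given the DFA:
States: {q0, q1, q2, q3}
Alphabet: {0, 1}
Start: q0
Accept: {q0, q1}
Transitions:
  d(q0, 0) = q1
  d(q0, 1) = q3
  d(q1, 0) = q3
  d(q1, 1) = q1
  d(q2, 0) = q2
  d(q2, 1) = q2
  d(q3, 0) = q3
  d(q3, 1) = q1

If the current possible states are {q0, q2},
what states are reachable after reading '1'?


Apply transition on '1' from each current state:
  d(q0, 1) = q3
  d(q2, 1) = q2

{q2, q3}


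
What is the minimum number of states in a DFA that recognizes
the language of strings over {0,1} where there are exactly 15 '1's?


States: count = 0, 1, ..., 15 (that's 16 states), plus a dead state for count > 15.
Total: 16 + 1 = 17. Accept = count-15 state.

17


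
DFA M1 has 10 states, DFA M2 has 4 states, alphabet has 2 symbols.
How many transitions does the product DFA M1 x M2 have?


Product DFA has 10 * 4 = 40 states.
Each has 2 transitions: 40 * 2 = 80

80


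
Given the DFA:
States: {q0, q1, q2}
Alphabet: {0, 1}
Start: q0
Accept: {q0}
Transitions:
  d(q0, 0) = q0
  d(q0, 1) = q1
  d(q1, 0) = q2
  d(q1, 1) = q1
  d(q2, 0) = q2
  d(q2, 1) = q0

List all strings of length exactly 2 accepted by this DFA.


All strings of length 2: 4 total
Accepted: 1

"00"


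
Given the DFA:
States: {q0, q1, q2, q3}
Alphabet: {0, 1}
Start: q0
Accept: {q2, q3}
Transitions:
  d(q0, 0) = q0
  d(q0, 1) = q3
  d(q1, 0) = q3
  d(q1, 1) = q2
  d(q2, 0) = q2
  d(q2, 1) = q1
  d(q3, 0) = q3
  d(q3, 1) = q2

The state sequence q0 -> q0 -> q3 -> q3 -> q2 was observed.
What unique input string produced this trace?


Trace back each transition to find the symbol:
  q0 --[0]--> q0
  q0 --[1]--> q3
  q3 --[0]--> q3
  q3 --[1]--> q2

"0101"


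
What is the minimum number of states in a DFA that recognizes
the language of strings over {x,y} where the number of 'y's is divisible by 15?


States track (count of 'y') mod 15.
Need 15 states: one per remainder 0..14; accept = remainder 0.

15


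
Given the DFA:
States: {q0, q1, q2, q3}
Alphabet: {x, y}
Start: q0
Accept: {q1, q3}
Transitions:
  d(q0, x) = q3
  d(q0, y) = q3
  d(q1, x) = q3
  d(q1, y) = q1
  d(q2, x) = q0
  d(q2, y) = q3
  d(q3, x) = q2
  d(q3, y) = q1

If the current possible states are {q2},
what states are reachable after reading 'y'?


Apply transition on 'y' from each current state:
  d(q2, y) = q3

{q3}


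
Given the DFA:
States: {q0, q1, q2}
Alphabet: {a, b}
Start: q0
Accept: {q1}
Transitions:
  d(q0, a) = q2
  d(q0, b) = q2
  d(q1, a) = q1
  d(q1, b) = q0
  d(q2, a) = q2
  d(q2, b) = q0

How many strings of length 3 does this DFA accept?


Enumerating all length-3 strings:
  "aaa" -> q2 [reject]
  "aab" -> q0 [reject]
  "aba" -> q2 [reject]
  "abb" -> q2 [reject]
  "baa" -> q2 [reject]
  "bab" -> q0 [reject]
  "bba" -> q2 [reject]
  "bbb" -> q2 [reject]

0 out of 8


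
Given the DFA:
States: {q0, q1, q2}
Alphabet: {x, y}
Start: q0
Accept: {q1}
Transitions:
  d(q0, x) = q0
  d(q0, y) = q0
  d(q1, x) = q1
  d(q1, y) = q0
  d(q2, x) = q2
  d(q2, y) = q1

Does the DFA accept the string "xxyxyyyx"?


Trace: q0 -> q0 -> q0 -> q0 -> q0 -> q0 -> q0 -> q0 -> q0
Final state: q0
Accept states: {q1}

No, rejected (final state q0 is not an accept state)


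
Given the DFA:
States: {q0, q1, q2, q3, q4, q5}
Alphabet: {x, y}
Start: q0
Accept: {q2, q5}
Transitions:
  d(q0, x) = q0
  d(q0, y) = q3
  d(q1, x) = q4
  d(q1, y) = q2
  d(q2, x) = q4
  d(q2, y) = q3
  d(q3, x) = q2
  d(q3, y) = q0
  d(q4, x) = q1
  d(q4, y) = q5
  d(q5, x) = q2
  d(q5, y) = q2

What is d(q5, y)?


Looking up transition d(q5, y)

q2


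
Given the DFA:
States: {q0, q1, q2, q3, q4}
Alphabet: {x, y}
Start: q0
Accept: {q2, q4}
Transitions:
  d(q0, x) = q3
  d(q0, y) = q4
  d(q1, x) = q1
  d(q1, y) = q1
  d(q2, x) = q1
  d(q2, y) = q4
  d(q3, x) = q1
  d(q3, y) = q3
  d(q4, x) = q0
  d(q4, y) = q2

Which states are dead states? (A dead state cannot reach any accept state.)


Forward reachability from each state:
  q0 -> reaches accept state q2 (live)
  q1 -> reaches {q1}, no accept state (dead)
  q2 -> reaches accept state q2 (live)
  q3 -> reaches {q1, q3}, no accept state (dead)
  q4 -> reaches accept state q2 (live)

{q1, q3}


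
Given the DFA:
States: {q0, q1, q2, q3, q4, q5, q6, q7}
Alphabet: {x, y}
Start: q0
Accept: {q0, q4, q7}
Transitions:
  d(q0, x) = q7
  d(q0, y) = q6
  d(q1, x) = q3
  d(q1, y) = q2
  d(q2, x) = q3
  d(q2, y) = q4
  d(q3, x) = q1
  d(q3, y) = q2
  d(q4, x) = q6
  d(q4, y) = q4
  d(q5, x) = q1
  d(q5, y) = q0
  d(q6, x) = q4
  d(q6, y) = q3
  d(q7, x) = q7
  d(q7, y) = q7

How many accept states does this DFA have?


Accept states listed: {q0, q4, q7}
Counting: q0(1) q4(2) q7(3)

3


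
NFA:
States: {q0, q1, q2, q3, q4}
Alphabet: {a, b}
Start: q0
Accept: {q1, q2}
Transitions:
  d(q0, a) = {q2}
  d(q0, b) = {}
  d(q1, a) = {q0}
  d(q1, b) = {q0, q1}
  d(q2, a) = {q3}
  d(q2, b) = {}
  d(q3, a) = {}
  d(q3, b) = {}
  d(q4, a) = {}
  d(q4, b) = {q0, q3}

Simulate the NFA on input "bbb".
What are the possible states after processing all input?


Start: {q0}
  --b--> {}
  --b--> {}
  --b--> {}

{} (empty set, no valid transitions)


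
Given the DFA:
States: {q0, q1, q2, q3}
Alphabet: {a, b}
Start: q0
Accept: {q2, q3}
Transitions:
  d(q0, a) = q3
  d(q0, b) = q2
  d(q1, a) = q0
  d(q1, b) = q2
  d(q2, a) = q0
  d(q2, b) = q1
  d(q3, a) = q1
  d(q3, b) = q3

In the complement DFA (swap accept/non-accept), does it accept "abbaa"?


Trace: q0 -> q3 -> q3 -> q3 -> q1 -> q0
Final: q0
Original accept: {q2, q3}
Complement: q0 is not in original accept

Yes, complement accepts (original rejects)


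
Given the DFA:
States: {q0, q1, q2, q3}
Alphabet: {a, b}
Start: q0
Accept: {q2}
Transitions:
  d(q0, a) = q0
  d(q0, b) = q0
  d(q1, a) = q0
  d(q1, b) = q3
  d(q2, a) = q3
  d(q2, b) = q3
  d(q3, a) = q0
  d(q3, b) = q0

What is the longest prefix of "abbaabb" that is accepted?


Run the DFA, marking each prefix where the state is accepting:
  "" -> q0 [reject]
  "a" -> q0 [reject]
  "ab" -> q0 [reject]
  "abb" -> q0 [reject]
  "abba" -> q0 [reject]
  "abbaa" -> q0 [reject]
  "abbaab" -> q0 [reject]
  "abbaabb" -> q0 [reject]

No prefix is accepted


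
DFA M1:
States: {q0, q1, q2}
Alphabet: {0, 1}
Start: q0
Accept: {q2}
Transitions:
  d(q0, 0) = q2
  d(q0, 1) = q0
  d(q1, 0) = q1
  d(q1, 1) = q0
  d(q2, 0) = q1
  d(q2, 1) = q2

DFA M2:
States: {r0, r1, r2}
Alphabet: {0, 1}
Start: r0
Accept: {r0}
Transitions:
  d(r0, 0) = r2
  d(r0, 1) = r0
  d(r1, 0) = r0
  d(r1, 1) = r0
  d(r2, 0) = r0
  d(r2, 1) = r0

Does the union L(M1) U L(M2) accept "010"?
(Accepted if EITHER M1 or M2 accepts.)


M1: final=q1 accepted=False
M2: final=r2 accepted=False

No, union rejects (neither accepts)


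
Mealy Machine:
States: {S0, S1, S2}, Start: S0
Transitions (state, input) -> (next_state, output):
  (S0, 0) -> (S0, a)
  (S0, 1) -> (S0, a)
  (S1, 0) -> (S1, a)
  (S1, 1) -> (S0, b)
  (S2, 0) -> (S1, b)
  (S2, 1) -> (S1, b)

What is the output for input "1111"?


Step-by-step:
  (S0, 1) -> (S0, a)
  (S0, 1) -> (S0, a)
  (S0, 1) -> (S0, a)
  (S0, 1) -> (S0, a)

"aaaa"


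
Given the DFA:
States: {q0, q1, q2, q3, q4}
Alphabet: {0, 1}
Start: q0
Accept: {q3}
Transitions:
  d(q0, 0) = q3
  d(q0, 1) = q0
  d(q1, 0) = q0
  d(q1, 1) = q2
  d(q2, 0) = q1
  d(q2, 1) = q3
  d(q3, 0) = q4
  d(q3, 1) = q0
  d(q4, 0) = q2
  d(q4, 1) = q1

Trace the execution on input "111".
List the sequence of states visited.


Input: 111
d(q0, 1) = q0
d(q0, 1) = q0
d(q0, 1) = q0


q0 -> q0 -> q0 -> q0


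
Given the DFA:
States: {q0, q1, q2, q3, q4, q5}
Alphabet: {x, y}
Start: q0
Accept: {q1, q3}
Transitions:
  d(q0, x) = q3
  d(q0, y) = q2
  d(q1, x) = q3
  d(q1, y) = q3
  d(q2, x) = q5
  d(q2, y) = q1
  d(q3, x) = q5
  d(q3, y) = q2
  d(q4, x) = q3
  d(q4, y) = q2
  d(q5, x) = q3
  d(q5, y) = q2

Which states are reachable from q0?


BFS from q0:
  layer 0: {q0}
  layer 1: {q2, q3}
  layer 2: {q1, q5}

{q0, q1, q2, q3, q5}


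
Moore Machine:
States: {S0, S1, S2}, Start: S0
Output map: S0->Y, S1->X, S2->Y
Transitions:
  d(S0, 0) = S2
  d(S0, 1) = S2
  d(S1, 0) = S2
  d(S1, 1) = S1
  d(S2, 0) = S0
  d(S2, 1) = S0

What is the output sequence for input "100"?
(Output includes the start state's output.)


Start: S0 (output Y)
  --1--> S2 (output Y)
  --0--> S0 (output Y)
  --0--> S2 (output Y)

"YYYY"


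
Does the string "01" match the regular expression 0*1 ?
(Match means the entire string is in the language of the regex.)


|string| = 2; first = '0'; last = '1'

Yes, "01" matches 0*1


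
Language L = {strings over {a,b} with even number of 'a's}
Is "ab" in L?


count('a') = 1; 1 mod 2 = 1

No, "ab" is not in L


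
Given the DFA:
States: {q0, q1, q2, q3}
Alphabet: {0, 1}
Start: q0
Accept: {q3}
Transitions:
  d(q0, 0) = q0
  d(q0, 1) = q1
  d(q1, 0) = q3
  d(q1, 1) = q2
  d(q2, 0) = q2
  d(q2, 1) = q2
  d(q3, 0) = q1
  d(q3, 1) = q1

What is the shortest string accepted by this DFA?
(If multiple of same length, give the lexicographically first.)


BFS by string length (lex-first path to each state shown):
  len 0: q0<-""
  len 1: q0<-"0", q1<-"1"
  len 2: q0<-"00", q1<-"01", q2<-"11", q3<-"10"
Found accept state at length 2.

"10"


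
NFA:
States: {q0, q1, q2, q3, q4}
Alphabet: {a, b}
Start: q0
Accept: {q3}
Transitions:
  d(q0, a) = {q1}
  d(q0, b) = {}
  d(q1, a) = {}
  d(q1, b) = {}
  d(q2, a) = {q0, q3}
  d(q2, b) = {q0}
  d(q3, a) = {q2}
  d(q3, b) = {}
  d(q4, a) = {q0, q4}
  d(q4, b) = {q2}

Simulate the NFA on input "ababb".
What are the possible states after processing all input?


Start: {q0}
  --a--> {q1}
  --b--> {}
  --a--> {}
  --b--> {}
  --b--> {}

{} (empty set, no valid transitions)


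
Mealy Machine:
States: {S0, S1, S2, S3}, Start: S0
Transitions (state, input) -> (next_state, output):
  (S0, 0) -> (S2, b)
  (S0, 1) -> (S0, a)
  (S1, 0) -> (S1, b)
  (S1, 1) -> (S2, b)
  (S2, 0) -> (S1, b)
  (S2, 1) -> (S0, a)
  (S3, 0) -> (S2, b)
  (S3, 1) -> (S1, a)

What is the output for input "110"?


Step-by-step:
  (S0, 1) -> (S0, a)
  (S0, 1) -> (S0, a)
  (S0, 0) -> (S2, b)

"aab"


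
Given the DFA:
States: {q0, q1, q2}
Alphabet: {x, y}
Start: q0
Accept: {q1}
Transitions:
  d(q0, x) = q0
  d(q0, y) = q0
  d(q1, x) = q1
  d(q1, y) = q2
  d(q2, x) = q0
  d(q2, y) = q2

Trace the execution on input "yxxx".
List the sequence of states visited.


Input: yxxx
d(q0, y) = q0
d(q0, x) = q0
d(q0, x) = q0
d(q0, x) = q0


q0 -> q0 -> q0 -> q0 -> q0


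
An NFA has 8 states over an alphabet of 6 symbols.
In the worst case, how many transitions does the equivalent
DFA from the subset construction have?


Subset construction: one DFA state per subset of NFA states = 2^8 = 256 states.
Each DFA state has 6 outgoing transitions: 256 * 6 = 1536

1536


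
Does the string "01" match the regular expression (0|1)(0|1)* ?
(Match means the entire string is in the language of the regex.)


|string| = 2; first = '0'; last = '1'

Yes, "01" matches (0|1)(0|1)*


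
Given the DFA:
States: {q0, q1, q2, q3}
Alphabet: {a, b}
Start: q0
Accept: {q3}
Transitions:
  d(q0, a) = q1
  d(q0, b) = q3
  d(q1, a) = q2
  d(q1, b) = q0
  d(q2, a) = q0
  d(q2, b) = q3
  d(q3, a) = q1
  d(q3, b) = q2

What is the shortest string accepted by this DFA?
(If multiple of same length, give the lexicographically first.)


BFS by string length (lex-first path to each state shown):
  len 0: q0<-""
  len 1: q1<-"a", q3<-"b"
Found accept state at length 1.

"b"


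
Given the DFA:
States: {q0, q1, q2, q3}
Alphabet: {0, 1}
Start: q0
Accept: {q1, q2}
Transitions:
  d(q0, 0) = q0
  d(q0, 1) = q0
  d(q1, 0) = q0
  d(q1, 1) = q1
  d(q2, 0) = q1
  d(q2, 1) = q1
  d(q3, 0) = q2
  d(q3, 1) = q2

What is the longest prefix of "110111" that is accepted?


Run the DFA, marking each prefix where the state is accepting:
  "" -> q0 [reject]
  "1" -> q0 [reject]
  "11" -> q0 [reject]
  "110" -> q0 [reject]
  "1101" -> q0 [reject]
  "11011" -> q0 [reject]
  "110111" -> q0 [reject]

No prefix is accepted


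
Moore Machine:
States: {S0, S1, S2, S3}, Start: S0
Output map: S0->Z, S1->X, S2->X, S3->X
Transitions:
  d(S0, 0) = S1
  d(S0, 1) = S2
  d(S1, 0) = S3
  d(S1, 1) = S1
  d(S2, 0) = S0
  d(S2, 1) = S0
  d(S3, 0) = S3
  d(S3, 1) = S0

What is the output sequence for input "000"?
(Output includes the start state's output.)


Start: S0 (output Z)
  --0--> S1 (output X)
  --0--> S3 (output X)
  --0--> S3 (output X)

"ZXXX"


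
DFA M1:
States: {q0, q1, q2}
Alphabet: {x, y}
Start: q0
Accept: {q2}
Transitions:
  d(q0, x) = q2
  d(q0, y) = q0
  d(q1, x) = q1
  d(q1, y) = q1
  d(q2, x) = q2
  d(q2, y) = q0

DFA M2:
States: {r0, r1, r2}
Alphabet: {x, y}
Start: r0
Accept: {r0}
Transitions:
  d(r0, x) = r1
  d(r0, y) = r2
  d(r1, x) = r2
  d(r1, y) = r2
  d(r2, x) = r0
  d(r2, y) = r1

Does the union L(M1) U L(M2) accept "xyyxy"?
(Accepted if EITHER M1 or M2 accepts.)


M1: final=q0 accepted=False
M2: final=r1 accepted=False

No, union rejects (neither accepts)


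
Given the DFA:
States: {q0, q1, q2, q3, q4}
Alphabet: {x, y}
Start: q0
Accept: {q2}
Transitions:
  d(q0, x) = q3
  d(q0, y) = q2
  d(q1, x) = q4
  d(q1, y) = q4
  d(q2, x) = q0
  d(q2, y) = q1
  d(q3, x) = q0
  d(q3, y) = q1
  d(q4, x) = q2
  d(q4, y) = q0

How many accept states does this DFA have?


Accept states listed: {q2}
Counting: q2(1)

1


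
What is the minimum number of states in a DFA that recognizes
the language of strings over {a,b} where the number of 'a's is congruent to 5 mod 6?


States track (count of 'a') mod 6.
Need 6 states: one per remainder 0..5; accept = remainder 5.

6


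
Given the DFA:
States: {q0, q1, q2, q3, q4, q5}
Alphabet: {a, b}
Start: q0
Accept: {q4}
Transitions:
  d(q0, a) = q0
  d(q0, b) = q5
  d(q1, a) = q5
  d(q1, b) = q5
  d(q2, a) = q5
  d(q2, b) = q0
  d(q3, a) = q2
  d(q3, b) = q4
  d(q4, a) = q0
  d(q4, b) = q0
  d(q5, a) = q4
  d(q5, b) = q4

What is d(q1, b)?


Looking up transition d(q1, b)

q5


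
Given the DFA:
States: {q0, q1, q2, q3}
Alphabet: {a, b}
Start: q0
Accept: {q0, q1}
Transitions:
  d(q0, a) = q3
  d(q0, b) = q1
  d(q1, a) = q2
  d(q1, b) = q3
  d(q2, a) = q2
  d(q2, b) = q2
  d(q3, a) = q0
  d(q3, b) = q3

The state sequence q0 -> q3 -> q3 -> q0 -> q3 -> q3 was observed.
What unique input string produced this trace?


Trace back each transition to find the symbol:
  q0 --[a]--> q3
  q3 --[b]--> q3
  q3 --[a]--> q0
  q0 --[a]--> q3
  q3 --[b]--> q3

"abaab"
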